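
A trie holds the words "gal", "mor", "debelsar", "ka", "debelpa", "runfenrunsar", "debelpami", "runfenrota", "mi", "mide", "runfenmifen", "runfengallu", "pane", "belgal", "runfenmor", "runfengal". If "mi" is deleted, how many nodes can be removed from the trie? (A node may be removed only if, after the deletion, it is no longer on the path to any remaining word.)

Walk "mi" from the leaf back toward the root, removing each node that no remaining word uses.
Every node on "mi" is still needed (e.g. by "mide"), so nothing is freed.
Nodes removed: 0

0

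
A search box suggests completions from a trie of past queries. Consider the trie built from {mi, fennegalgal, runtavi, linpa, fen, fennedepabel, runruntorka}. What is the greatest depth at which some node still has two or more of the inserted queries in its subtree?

5

Equivalently: take the maximum, over all pairs, of their longest common prefix length.
e.g. "fennedepabel" and "fennegalgal" share the prefix "fenne" of length 5; no pair shares a longer one.
Longest shared-prefix length: 5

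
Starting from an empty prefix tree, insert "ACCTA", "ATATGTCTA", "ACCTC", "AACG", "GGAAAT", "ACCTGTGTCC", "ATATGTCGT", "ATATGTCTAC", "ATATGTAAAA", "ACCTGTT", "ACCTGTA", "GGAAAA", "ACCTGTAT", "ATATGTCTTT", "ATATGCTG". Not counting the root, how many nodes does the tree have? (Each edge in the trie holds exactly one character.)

For each word, the new-node count is its length minus the longest prefix already in the trie:
  "ACCTA" → 5 new (A, C, C, T, A)
  "ATATGTCTA" → prefix "A" already present; 8 new (T, A, T, G, T, C, T, A)
  "ACCTC" → prefix "ACCT" already present; 1 new (C)
  "AACG" → prefix "A" already present; 3 new (A, C, G)
  "GGAAAT" → 6 new (G, G, A, A, A, T)
  "ACCTGTGTCC" → prefix "ACCT" already present; 6 new (G, T, G, T, C, C)
  "ATATGTCGT" → prefix "ATATGTC" already present; 2 new (G, T)
  "ATATGTCTAC" → prefix "ATATGTCTA" already present; 1 new (C)
  "ATATGTAAAA" → prefix "ATATGT" already present; 4 new (A, A, A, A)
  "ACCTGTT" → prefix "ACCTGT" already present; 1 new (T)
  "ACCTGTA" → prefix "ACCTGT" already present; 1 new (A)
  "GGAAAA" → prefix "GGAAA" already present; 1 new (A)
  "ACCTGTAT" → prefix "ACCTGTA" already present; 1 new (T)
  "ATATGTCTTT" → prefix "ATATGTCT" already present; 2 new (T, T)
  "ATATGCTG" → prefix "ATATG" already present; 3 new (C, T, G)
Total nodes = 5 + 8 + 1 + 3 + 6 + 6 + 2 + 1 + 4 + 1 + 1 + 1 + 1 + 2 + 3 = 45

45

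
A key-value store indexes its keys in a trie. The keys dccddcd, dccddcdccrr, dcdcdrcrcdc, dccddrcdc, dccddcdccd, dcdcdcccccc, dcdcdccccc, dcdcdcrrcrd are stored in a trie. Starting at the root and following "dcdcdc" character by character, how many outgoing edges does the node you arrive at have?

2

Walk "dcdcdc" from the root, arriving at one node.
Distinct next characters after "dcdcdc": c, r.
That node has 2 child edges.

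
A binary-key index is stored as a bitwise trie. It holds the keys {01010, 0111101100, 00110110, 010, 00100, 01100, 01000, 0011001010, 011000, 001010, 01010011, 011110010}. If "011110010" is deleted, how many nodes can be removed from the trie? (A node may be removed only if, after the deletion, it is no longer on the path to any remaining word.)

A node on "011110010"'s path can go only if nothing else ends at it or branches off below it.
The suffix "010" (3 nodes) is used only by "011110010"; the node for "011110" still has the child "1", so pruning stops there.
Nodes removed: 3

3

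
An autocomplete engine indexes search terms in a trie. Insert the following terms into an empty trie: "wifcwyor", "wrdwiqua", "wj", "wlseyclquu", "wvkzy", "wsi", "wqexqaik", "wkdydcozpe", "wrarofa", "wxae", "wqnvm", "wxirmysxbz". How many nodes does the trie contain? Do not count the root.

Insert word by word; a character creates a node only if that edge doesn't already exist:
  "wifcwyor" → 8 new (w, i, f, c, w, y, o, r)
  "wrdwiqua" → prefix "w" already present; 7 new (r, d, w, i, q, u, a)
  "wj" → prefix "w" already present; 1 new (j)
  "wlseyclquu" → prefix "w" already present; 9 new (l, s, e, y, c, l, q, u, u)
  "wvkzy" → prefix "w" already present; 4 new (v, k, z, y)
  "wsi" → prefix "w" already present; 2 new (s, i)
  "wqexqaik" → prefix "w" already present; 7 new (q, e, x, q, a, i, k)
  "wkdydcozpe" → prefix "w" already present; 9 new (k, d, y, d, c, o, z, p, e)
  "wrarofa" → prefix "wr" already present; 5 new (a, r, o, f, a)
  "wxae" → prefix "w" already present; 3 new (x, a, e)
  "wqnvm" → prefix "wq" already present; 3 new (n, v, m)
  "wxirmysxbz" → prefix "wx" already present; 8 new (i, r, m, y, s, x, b, z)
Total nodes = 8 + 7 + 1 + 9 + 4 + 2 + 7 + 9 + 5 + 3 + 3 + 8 = 66

66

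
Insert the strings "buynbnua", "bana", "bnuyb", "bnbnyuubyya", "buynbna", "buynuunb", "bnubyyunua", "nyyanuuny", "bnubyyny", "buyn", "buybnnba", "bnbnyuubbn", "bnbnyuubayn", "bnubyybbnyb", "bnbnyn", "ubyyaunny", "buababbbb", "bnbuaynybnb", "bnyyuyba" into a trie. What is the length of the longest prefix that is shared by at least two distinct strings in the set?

Look for the deepest trie node that still has at least two words in its subtree.
"bnbnyuubayn" and "bnbnyuubbn" agree on "bnbnyuub" (8 characters) before diverging; nothing deeper is shared.
Longest shared-prefix length: 8

8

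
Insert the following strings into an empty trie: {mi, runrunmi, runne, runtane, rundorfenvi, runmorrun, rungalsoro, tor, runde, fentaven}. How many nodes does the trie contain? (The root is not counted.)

49

Count nodes per top-level branch (shared prefixes stored once):
  'f'-branch (fentaven): 8 nodes
  'm'-branch (mi): 2 nodes
  'r'-branch (runde, rundorfenvi, rungalsoro, runmorrun, runne, runrunmi, runtane): 36 nodes
  't'-branch (tor): 3 nodes
Sum: 49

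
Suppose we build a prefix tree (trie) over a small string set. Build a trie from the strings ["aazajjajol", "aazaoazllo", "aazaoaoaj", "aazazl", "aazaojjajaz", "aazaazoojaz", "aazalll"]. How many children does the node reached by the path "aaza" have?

The children of the "aaza" node are the distinct next characters among strings starting with "aaza".
Characters that immediately follow "aaza" among the stored strings: {a, j, l, o, z}.
That node has 5 child edges.

5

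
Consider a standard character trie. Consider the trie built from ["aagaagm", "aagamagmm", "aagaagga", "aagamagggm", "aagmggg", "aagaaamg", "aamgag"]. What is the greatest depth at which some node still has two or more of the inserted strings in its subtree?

7

Equivalently: take the maximum, over all pairs, of their longest common prefix length.
e.g. "aagamagggm" and "aagamagmm" share the prefix "aagamag" of length 7; no pair shares a longer one.
Longest shared-prefix length: 7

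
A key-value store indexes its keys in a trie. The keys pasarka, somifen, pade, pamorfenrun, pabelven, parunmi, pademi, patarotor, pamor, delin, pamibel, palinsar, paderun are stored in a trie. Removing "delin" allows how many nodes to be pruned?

5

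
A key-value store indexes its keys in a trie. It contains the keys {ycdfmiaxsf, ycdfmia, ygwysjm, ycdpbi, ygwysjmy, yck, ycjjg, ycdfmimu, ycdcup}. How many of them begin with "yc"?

Traverse to the node for "yc", then collect every word in that subtree.
Words under "yc": ycdcup, ycdfmia, ycdfmiaxsf, ycdfmimu, ycdpbi, ycjjg, yck
Count: 7

7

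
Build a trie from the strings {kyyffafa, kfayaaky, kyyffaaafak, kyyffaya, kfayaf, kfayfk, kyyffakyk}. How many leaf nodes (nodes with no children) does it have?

A leaf is a node with no children — equivalently, the end of a word that is not a proper prefix of any other stored word.
Those words: "kfayaaky", "kfayaf", "kfayfk", "kyyffaaafak", "kyyffafa", "kyyffakyk", "kyyffaya"
Leaf count: 7

7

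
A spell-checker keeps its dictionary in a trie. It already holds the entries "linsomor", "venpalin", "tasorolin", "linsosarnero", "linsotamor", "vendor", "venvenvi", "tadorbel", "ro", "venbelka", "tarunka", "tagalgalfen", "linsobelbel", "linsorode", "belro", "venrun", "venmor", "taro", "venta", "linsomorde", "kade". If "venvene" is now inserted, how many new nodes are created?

"venven" is already a path in the trie; the remaining "e" must be added.
Each of the 1 remaining characters creates one node.

1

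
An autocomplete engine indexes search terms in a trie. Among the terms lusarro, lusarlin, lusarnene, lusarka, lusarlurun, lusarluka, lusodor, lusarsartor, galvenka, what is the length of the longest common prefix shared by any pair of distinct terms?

7

Equivalently: take the maximum, over all pairs, of their longest common prefix length.
"lusarluka" and "lusarlurun" agree on "lusarlu" (7 characters) before diverging; nothing deeper is shared.
Longest shared-prefix length: 7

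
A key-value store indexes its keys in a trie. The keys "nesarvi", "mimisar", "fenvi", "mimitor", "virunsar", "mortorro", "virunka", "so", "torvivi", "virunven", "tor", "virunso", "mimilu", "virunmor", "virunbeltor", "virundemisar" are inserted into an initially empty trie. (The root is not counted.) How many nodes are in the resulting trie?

70

Count nodes per top-level branch (shared prefixes stored once):
  'f'-branch (fenvi): 5 nodes
  'm'-branch (mimilu, mimisar, mimitor, mortorro): 19 nodes
  'n'-branch (nesarvi): 7 nodes
  's'-branch (so): 2 nodes
  't'-branch (tor, torvivi): 7 nodes
  'v'-branch (virunbeltor, virundemisar, virunka, virunmor, virunsar, virunso, virunven): 30 nodes
Sum: 70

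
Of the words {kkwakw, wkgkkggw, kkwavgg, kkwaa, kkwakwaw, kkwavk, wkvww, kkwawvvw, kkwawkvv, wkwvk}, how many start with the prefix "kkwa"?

7

Traverse to the node for "kkwa", then collect every word in that subtree.
Matches: "kkwaa", "kkwakw", "kkwakwaw", "kkwavgg", "kkwavk", "kkwawkvv", "kkwawvvw"
Count: 7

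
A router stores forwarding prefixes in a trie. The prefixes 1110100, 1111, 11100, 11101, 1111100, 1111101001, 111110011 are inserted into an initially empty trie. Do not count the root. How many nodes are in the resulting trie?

18

Trace insertions, counting only characters that open a new branch:
  "1110100" → 7 new (1, 1, 1, 0, 1, 0, 0)
  "1111" → prefix "111" already present; 1 new (1)
  "11100" → prefix "1110" already present; 1 new (0)
  "11101" → prefix "11101" already present; 0 new (none)
  "1111100" → prefix "1111" already present; 3 new (1, 0, 0)
  "1111101001" → prefix "111110" already present; 4 new (1, 0, 0, 1)
  "111110011" → prefix "1111100" already present; 2 new (1, 1)
Total nodes = 7 + 1 + 1 + 0 + 3 + 4 + 2 = 18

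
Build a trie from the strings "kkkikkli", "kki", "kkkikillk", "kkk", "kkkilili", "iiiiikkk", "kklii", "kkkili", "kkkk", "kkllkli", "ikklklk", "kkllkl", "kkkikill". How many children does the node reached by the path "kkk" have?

2

Follow the path "kkk" to its node, then look at its outgoing edges.
Distinct next characters after "kkk": i, k.
That node has 2 child edges.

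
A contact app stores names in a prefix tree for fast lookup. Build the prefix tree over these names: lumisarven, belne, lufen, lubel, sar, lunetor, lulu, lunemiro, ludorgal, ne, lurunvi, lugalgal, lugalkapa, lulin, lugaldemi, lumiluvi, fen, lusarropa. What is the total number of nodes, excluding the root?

78

Insert word by word; a character creates a node only if that edge doesn't already exist:
  "lumisarven" → 10 new (l, u, m, i, s, a, r, v, e, n)
  "belne" → 5 new (b, e, l, n, e)
  "lufen" → prefix "lu" already present; 3 new (f, e, n)
  "lubel" → prefix "lu" already present; 3 new (b, e, l)
  "sar" → 3 new (s, a, r)
  "lunetor" → prefix "lu" already present; 5 new (n, e, t, o, r)
  "lulu" → prefix "lu" already present; 2 new (l, u)
  "lunemiro" → prefix "lune" already present; 4 new (m, i, r, o)
  "ludorgal" → prefix "lu" already present; 6 new (d, o, r, g, a, l)
  "ne" → 2 new (n, e)
  "lurunvi" → prefix "lu" already present; 5 new (r, u, n, v, i)
  "lugalgal" → prefix "lu" already present; 6 new (g, a, l, g, a, l)
  "lugalkapa" → prefix "lugal" already present; 4 new (k, a, p, a)
  "lulin" → prefix "lul" already present; 2 new (i, n)
  "lugaldemi" → prefix "lugal" already present; 4 new (d, e, m, i)
  "lumiluvi" → prefix "lumi" already present; 4 new (l, u, v, i)
  "fen" → 3 new (f, e, n)
  "lusarropa" → prefix "lu" already present; 7 new (s, a, r, r, o, p, a)
Total nodes = 10 + 5 + 3 + 3 + 3 + 5 + 2 + 4 + 6 + 2 + 5 + 6 + 4 + 2 + 4 + 4 + 3 + 7 = 78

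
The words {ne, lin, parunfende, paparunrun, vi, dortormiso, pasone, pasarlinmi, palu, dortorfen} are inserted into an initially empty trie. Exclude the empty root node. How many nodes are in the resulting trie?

51

Insert word by word; a character creates a node only if that edge doesn't already exist:
  "ne" → 2 new (n, e)
  "lin" → 3 new (l, i, n)
  "parunfende" → 10 new (p, a, r, u, n, f, e, n, d, e)
  "paparunrun" → prefix "pa" already present; 8 new (p, a, r, u, n, r, u, n)
  "vi" → 2 new (v, i)
  "dortormiso" → 10 new (d, o, r, t, o, r, m, i, s, o)
  "pasone" → prefix "pa" already present; 4 new (s, o, n, e)
  "pasarlinmi" → prefix "pas" already present; 7 new (a, r, l, i, n, m, i)
  "palu" → prefix "pa" already present; 2 new (l, u)
  "dortorfen" → prefix "dortor" already present; 3 new (f, e, n)
Total nodes = 2 + 3 + 10 + 8 + 2 + 10 + 4 + 7 + 2 + 3 = 51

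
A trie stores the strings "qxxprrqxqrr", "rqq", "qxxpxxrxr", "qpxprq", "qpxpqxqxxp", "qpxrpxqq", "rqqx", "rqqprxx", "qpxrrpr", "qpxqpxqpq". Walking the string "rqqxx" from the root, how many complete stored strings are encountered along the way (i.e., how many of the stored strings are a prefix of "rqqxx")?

2

Check each prefix of "rqqxx" against the stored set — each match is an end-marker on the path.
Prefixes of the query that are stored words: "rqq", "rqqx"
Count: 2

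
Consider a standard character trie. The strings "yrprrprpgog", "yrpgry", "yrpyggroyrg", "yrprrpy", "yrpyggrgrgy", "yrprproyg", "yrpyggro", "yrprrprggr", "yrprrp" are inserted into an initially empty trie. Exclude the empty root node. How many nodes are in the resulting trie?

Trace insertions, counting only characters that open a new branch:
  "yrprrprpgog" → 11 new (y, r, p, r, r, p, r, p, g, o, g)
  "yrpgry" → prefix "yrp" already present; 3 new (g, r, y)
  "yrpyggroyrg" → prefix "yrp" already present; 8 new (y, g, g, r, o, y, r, g)
  "yrprrpy" → prefix "yrprrp" already present; 1 new (y)
  "yrpyggrgrgy" → prefix "yrpyggr" already present; 4 new (g, r, g, y)
  "yrprproyg" → prefix "yrpr" already present; 5 new (p, r, o, y, g)
  "yrpyggro" → prefix "yrpyggro" already present; 0 new (none)
  "yrprrprggr" → prefix "yrprrpr" already present; 3 new (g, g, r)
  "yrprrp" → prefix "yrprrp" already present; 0 new (none)
Total nodes = 11 + 3 + 8 + 1 + 4 + 5 + 0 + 3 + 0 = 35

35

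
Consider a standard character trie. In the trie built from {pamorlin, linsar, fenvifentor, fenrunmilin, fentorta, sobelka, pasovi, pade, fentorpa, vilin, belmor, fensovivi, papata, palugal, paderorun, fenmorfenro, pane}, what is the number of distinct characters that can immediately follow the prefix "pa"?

Follow the path "pa" to its node, then look at its outgoing edges.
Distinct next characters after "pa": d, l, m, n, p, s.
That node has 6 child edges.

6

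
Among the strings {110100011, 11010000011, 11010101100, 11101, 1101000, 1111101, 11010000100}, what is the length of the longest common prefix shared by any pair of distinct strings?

Equivalently: take the maximum, over all pairs, of their longest common prefix length.
e.g. "11010000011" and "11010000100" share the prefix "11010000" of length 8; no pair shares a longer one.
Longest shared-prefix length: 8

8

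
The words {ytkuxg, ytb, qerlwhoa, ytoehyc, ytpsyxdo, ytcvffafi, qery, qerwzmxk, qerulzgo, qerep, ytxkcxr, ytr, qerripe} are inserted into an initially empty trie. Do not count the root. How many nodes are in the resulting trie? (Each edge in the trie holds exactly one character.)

Count nodes per top-level branch (shared prefixes stored once):
  'q'-branch (qerep, qerlwhoa, qerripe, qerulzgo, qerwzmxk, qery): 25 nodes
  'y'-branch (ytb, ytcvffafi, ytkuxg, ytoehyc, ytpsyxdo, ytr, ytxkcxr): 31 nodes
Sum: 56

56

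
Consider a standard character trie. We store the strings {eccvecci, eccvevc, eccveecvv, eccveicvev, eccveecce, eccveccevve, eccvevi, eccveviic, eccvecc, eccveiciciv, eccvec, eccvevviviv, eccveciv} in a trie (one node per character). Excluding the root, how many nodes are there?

For each word, the new-node count is its length minus the longest prefix already in the trie:
  "eccvecci" → 8 new (e, c, c, v, e, c, c, i)
  "eccvevc" → prefix "eccve" already present; 2 new (v, c)
  "eccveecvv" → prefix "eccve" already present; 4 new (e, c, v, v)
  "eccveicvev" → prefix "eccve" already present; 5 new (i, c, v, e, v)
  "eccveecce" → prefix "eccveec" already present; 2 new (c, e)
  "eccveccevve" → prefix "eccvecc" already present; 4 new (e, v, v, e)
  "eccvevi" → prefix "eccvev" already present; 1 new (i)
  "eccveviic" → prefix "eccvevi" already present; 2 new (i, c)
  "eccvecc" → prefix "eccvecc" already present; 0 new (none)
  "eccveiciciv" → prefix "eccveic" already present; 4 new (i, c, i, v)
  "eccvec" → prefix "eccvec" already present; 0 new (none)
  "eccvevviviv" → prefix "eccvev" already present; 5 new (v, i, v, i, v)
  "eccveciv" → prefix "eccvec" already present; 2 new (i, v)
Total nodes = 8 + 2 + 4 + 5 + 2 + 4 + 1 + 2 + 0 + 4 + 0 + 5 + 2 = 39

39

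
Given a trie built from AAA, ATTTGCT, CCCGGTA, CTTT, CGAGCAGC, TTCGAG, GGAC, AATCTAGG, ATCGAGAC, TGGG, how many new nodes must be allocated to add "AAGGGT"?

4

The longest prefix of "AAGGGT" already in the trie is "AA" (length 2).
So 6 − 2 = 4 new nodes.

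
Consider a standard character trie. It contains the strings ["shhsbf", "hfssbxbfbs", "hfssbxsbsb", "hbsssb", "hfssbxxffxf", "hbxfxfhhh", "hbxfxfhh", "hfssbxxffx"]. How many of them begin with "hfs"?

4

Traverse to the node for "hfs", then collect every word in that subtree.
Matches: "hfssbxbfbs", "hfssbxsbsb", "hfssbxxffx", "hfssbxxffxf"
Count: 4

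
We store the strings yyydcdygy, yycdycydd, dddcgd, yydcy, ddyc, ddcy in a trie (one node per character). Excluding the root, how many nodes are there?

29

Insert word by word; a character creates a node only if that edge doesn't already exist:
  "yyydcdygy" → 9 new (y, y, y, d, c, d, y, g, y)
  "yycdycydd" → prefix "yy" already present; 7 new (c, d, y, c, y, d, d)
  "dddcgd" → 6 new (d, d, d, c, g, d)
  "yydcy" → prefix "yy" already present; 3 new (d, c, y)
  "ddyc" → prefix "dd" already present; 2 new (y, c)
  "ddcy" → prefix "dd" already present; 2 new (c, y)
Total nodes = 9 + 7 + 6 + 3 + 2 + 2 = 29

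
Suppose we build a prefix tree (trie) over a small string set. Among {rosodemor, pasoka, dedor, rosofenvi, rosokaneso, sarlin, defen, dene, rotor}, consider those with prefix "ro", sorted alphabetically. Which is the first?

rosodemor

DFS of the "ro" subtree visits, in order: "rosodemor", "rosofenvi", "rosokaneso", "rotor"
The 1st is rosodemor.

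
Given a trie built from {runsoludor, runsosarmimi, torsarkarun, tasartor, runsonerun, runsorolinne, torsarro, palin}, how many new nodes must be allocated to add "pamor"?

3

"pa" is already a path in the trie; the remaining "mor" must be added.
Each of the 3 remaining characters creates one node.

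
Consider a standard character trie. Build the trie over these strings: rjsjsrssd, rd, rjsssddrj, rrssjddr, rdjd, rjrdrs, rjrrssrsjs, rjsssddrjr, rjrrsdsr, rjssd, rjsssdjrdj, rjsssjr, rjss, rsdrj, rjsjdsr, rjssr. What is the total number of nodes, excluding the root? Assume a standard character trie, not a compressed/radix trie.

Count nodes per top-level branch (shared prefixes stored once):
  'r'-branch (rd, rdjd, rjrdrs, rjrrsdsr, rjrrssrsjs, rjsjdsr, rjsjsrssd, rjss, rjssd, rjssr, rjsssddrj, rjsssddrjr, rjsssdjrdj, rjsssjr, rrssjddr, rsdrj): 55 nodes
Sum: 55

55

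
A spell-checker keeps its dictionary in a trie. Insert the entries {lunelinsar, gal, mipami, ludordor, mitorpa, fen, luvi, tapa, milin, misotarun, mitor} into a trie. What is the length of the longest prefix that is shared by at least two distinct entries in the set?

5

Look for the deepest trie node that still has at least two words in its subtree.
e.g. "mitor" and "mitorpa" share the prefix "mitor" of length 5; no pair shares a longer one.
Longest shared-prefix length: 5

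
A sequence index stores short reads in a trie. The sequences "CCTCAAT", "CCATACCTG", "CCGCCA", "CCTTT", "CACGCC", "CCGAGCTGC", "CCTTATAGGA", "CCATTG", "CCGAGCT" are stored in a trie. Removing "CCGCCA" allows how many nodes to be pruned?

After clearing the end-marker at "CCGCCA", prune upward until reaching a node still needed by another word.
The suffix "CCA" (3 nodes) is used only by "CCGCCA"; the node for "CCG" still has the child "A", so pruning stops there.
Nodes removed: 3

3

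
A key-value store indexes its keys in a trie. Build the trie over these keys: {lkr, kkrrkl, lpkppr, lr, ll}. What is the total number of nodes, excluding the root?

16

Trie structure (* marks end of a word):
(root)
├─ k
│  └─ k
│     └─ r
│        └─ r
│           └─ k
│              └─ l *
└─ l
   ├─ k
   │  └─ r *
   ├─ l *
   ├─ p
   │  └─ k
   │     └─ p
   │        └─ p
   │           └─ r *
   └─ r *
Counting every labelled node above: 16.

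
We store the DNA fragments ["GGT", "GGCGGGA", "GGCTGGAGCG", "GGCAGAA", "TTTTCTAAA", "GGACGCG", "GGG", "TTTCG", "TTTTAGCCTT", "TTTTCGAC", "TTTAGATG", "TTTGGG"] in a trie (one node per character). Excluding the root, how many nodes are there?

Count nodes per top-level branch (shared prefixes stored once):
  'G'-branch (GGACGCG, GGCAGAA, GGCGGGA, GGCTGGAGCG, GGG, GGT): 25 nodes
  'T'-branch (TTTAGATG, TTTCG, TTTGGG, TTTTAGCCTT, TTTTCGAC, TTTTCTAAA): 28 nodes
Sum: 53

53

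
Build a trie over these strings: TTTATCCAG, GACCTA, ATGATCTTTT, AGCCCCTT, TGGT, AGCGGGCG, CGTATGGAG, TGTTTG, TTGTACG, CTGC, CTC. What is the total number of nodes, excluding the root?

For each word, the new-node count is its length minus the longest prefix already in the trie:
  "TTTATCCAG" → 9 new (T, T, T, A, T, C, C, A, G)
  "GACCTA" → 6 new (G, A, C, C, T, A)
  "ATGATCTTTT" → 10 new (A, T, G, A, T, C, T, T, T, T)
  "AGCCCCTT" → prefix "A" already present; 7 new (G, C, C, C, C, T, T)
  "TGGT" → prefix "T" already present; 3 new (G, G, T)
  "AGCGGGCG" → prefix "AGC" already present; 5 new (G, G, G, C, G)
  "CGTATGGAG" → 9 new (C, G, T, A, T, G, G, A, G)
  "TGTTTG" → prefix "TG" already present; 4 new (T, T, T, G)
  "TTGTACG" → prefix "TT" already present; 5 new (G, T, A, C, G)
  "CTGC" → prefix "C" already present; 3 new (T, G, C)
  "CTC" → prefix "CT" already present; 1 new (C)
Total nodes = 9 + 6 + 10 + 7 + 3 + 5 + 9 + 4 + 5 + 3 + 1 = 62

62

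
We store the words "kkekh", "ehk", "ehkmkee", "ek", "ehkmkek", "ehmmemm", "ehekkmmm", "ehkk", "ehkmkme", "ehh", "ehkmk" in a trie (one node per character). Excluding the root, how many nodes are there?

29

Trace insertions, counting only characters that open a new branch:
  "kkekh" → 5 new (k, k, e, k, h)
  "ehk" → 3 new (e, h, k)
  "ehkmkee" → prefix "ehk" already present; 4 new (m, k, e, e)
  "ek" → prefix "e" already present; 1 new (k)
  "ehkmkek" → prefix "ehkmke" already present; 1 new (k)
  "ehmmemm" → prefix "eh" already present; 5 new (m, m, e, m, m)
  "ehekkmmm" → prefix "eh" already present; 6 new (e, k, k, m, m, m)
  "ehkk" → prefix "ehk" already present; 1 new (k)
  "ehkmkme" → prefix "ehkmk" already present; 2 new (m, e)
  "ehh" → prefix "eh" already present; 1 new (h)
  "ehkmk" → prefix "ehkmk" already present; 0 new (none)
Total nodes = 5 + 3 + 4 + 1 + 1 + 5 + 6 + 1 + 2 + 1 + 0 = 29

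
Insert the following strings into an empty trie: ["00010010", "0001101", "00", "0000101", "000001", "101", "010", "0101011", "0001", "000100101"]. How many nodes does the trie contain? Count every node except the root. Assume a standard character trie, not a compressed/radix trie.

Count nodes per top-level branch (shared prefixes stored once):
  '0'-branch (00, 000001, 0000101, 0001, 00010010, 000100101, 0001101, 010, 0101011): 24 nodes
  '1'-branch (101): 3 nodes
Sum: 27

27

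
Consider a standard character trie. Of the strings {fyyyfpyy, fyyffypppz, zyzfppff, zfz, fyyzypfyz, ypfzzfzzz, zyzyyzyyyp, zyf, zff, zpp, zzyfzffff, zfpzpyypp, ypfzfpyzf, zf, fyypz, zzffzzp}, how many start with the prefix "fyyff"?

1

Traverse to the node for "fyyff", then collect every word in that subtree.
Words under "fyyff": fyyffypppz
Count: 1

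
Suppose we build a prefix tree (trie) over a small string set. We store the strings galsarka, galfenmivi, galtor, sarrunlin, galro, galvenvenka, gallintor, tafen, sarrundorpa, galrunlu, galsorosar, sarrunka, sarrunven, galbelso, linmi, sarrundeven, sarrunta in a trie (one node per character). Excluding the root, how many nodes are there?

84

Count nodes per top-level branch (shared prefixes stored once):
  'g'-branch (galbelso, galfenmivi, gallintor, galro, galrunlu, galsarka, galsorosar, galtor, galvenvenka): 49 nodes
  'l'-branch (linmi): 5 nodes
  's'-branch (sarrundeven, sarrundorpa, sarrunka, sarrunlin, sarrunta, sarrunven): 25 nodes
  't'-branch (tafen): 5 nodes
Sum: 84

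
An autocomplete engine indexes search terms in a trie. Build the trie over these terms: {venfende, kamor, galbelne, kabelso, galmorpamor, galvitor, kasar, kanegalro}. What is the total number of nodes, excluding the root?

Count nodes per top-level branch (shared prefixes stored once):
  'g'-branch (galbelne, galmorpamor, galvitor): 21 nodes
  'k'-branch (kabelso, kamor, kanegalro, kasar): 20 nodes
  'v'-branch (venfende): 8 nodes
Sum: 49

49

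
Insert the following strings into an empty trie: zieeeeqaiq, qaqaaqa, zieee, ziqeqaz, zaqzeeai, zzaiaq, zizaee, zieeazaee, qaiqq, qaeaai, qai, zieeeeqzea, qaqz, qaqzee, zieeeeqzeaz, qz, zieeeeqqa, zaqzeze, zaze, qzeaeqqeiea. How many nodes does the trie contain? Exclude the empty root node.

Count nodes per top-level branch (shared prefixes stored once):
  'q'-branch (qaeaai, qai, qaiqq, qaqaaqa, qaqz, qaqzee, qz, qzeaeqqeiea): 27 nodes
  'z'-branch (zaqzeeai, zaqzeze, zaze, zieeazaee, zieee, zieeeeqaiq, zieeeeqqa, zieeeeqzea, zieeeeqzeaz, ziqeqaz, zizaee, zzaiaq): 46 nodes
Sum: 73

73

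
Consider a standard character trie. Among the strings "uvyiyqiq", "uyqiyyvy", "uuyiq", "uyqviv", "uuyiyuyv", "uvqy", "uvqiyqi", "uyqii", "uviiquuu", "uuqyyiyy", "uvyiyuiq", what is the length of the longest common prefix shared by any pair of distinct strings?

5

Look for the deepest trie node that still has at least two words in its subtree.
e.g. "uvyiyqiq" and "uvyiyuiq" share the prefix "uvyiy" of length 5; no pair shares a longer one.
Longest shared-prefix length: 5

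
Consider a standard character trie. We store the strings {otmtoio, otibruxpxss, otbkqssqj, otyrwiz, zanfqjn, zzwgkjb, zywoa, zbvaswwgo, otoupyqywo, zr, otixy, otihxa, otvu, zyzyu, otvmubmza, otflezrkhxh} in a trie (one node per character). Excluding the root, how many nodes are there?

87

Trace insertions, counting only characters that open a new branch:
  "otmtoio" → 7 new (o, t, m, t, o, i, o)
  "otibruxpxss" → prefix "ot" already present; 9 new (i, b, r, u, x, p, x, s, s)
  "otbkqssqj" → prefix "ot" already present; 7 new (b, k, q, s, s, q, j)
  "otyrwiz" → prefix "ot" already present; 5 new (y, r, w, i, z)
  "zanfqjn" → 7 new (z, a, n, f, q, j, n)
  "zzwgkjb" → prefix "z" already present; 6 new (z, w, g, k, j, b)
  "zywoa" → prefix "z" already present; 4 new (y, w, o, a)
  "zbvaswwgo" → prefix "z" already present; 8 new (b, v, a, s, w, w, g, o)
  "otoupyqywo" → prefix "ot" already present; 8 new (o, u, p, y, q, y, w, o)
  "zr" → prefix "z" already present; 1 new (r)
  "otixy" → prefix "oti" already present; 2 new (x, y)
  "otihxa" → prefix "oti" already present; 3 new (h, x, a)
  "otvu" → prefix "ot" already present; 2 new (v, u)
  "zyzyu" → prefix "zy" already present; 3 new (z, y, u)
  "otvmubmza" → prefix "otv" already present; 6 new (m, u, b, m, z, a)
  "otflezrkhxh" → prefix "ot" already present; 9 new (f, l, e, z, r, k, h, x, h)
Total nodes = 7 + 9 + 7 + 5 + 7 + 6 + 4 + 8 + 8 + 1 + 2 + 3 + 2 + 3 + 6 + 9 = 87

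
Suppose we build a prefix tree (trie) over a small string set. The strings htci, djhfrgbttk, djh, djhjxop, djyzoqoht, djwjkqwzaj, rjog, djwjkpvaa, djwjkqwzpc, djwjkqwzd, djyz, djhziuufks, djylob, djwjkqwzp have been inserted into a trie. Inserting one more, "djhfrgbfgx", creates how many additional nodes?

3

The longest prefix of "djhfrgbfgx" already in the trie is "djhfrgb" (length 7).
So 10 − 7 = 3 new nodes.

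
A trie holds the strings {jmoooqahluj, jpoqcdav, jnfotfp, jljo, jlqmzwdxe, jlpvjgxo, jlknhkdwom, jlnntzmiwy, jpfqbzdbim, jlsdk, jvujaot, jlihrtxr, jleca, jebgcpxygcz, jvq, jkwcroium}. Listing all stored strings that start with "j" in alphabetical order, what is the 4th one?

jlihrtxr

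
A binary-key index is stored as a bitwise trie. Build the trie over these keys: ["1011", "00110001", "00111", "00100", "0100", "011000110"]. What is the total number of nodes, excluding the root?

For each word, the new-node count is its length minus the longest prefix already in the trie:
  "1011" → 4 new (1, 0, 1, 1)
  "00110001" → 8 new (0, 0, 1, 1, 0, 0, 0, 1)
  "00111" → prefix "0011" already present; 1 new (1)
  "00100" → prefix "001" already present; 2 new (0, 0)
  "0100" → prefix "0" already present; 3 new (1, 0, 0)
  "011000110" → prefix "01" already present; 7 new (1, 0, 0, 0, 1, 1, 0)
Total nodes = 4 + 8 + 1 + 2 + 3 + 7 = 25

25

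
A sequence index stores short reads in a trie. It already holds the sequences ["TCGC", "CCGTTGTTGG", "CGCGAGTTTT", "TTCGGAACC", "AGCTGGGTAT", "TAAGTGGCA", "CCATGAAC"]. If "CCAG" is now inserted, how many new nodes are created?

1

The longest prefix of "CCAG" already in the trie is "CCA" (length 3).
Each of the 1 remaining characters creates one node.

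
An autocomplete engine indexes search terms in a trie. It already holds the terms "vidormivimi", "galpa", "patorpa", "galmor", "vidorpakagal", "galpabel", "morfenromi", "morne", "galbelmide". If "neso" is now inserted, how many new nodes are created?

Nothing in the trie begins with "n"; the whole of "neso" is new.
4 − 0 = 4 new nodes.

4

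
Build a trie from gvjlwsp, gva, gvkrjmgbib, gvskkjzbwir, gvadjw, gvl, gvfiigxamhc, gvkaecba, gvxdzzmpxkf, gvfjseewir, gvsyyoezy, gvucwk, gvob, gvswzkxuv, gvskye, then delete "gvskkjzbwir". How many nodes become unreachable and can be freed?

A node on "gvskkjzbwir"'s path can go only if nothing else ends at it or branches off below it.
The suffix "kjzbwir" (7 nodes) is used only by "gvskkjzbwir"; the node for "gvsk" still has the child "y", so pruning stops there.
Nodes removed: 7

7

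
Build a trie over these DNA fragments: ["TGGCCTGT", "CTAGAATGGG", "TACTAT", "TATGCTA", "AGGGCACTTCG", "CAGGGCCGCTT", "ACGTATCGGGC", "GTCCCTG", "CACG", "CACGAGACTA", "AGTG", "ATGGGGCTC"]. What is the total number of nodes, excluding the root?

Insert word by word; a character creates a node only if that edge doesn't already exist:
  "TGGCCTGT" → 8 new (T, G, G, C, C, T, G, T)
  "CTAGAATGGG" → 10 new (C, T, A, G, A, A, T, G, G, G)
  "TACTAT" → prefix "T" already present; 5 new (A, C, T, A, T)
  "TATGCTA" → prefix "TA" already present; 5 new (T, G, C, T, A)
  "AGGGCACTTCG" → 11 new (A, G, G, G, C, A, C, T, T, C, G)
  "CAGGGCCGCTT" → prefix "C" already present; 10 new (A, G, G, G, C, C, G, C, T, T)
  "ACGTATCGGGC" → prefix "A" already present; 10 new (C, G, T, A, T, C, G, G, G, C)
  "GTCCCTG" → 7 new (G, T, C, C, C, T, G)
  "CACG" → prefix "CA" already present; 2 new (C, G)
  "CACGAGACTA" → prefix "CACG" already present; 6 new (A, G, A, C, T, A)
  "AGTG" → prefix "AG" already present; 2 new (T, G)
  "ATGGGGCTC" → prefix "A" already present; 8 new (T, G, G, G, G, C, T, C)
Total nodes = 8 + 10 + 5 + 5 + 11 + 10 + 10 + 7 + 2 + 6 + 2 + 8 = 84

84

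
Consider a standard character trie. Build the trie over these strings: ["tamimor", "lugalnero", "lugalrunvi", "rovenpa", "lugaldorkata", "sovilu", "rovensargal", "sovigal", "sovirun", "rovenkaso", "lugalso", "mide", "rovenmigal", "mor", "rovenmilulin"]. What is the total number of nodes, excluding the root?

For each word, the new-node count is its length minus the longest prefix already in the trie:
  "tamimor" → 7 new (t, a, m, i, m, o, r)
  "lugalnero" → 9 new (l, u, g, a, l, n, e, r, o)
  "lugalrunvi" → prefix "lugal" already present; 5 new (r, u, n, v, i)
  "rovenpa" → 7 new (r, o, v, e, n, p, a)
  "lugaldorkata" → prefix "lugal" already present; 7 new (d, o, r, k, a, t, a)
  "sovilu" → 6 new (s, o, v, i, l, u)
  "rovensargal" → prefix "roven" already present; 6 new (s, a, r, g, a, l)
  "sovigal" → prefix "sovi" already present; 3 new (g, a, l)
  "sovirun" → prefix "sovi" already present; 3 new (r, u, n)
  "rovenkaso" → prefix "roven" already present; 4 new (k, a, s, o)
  "lugalso" → prefix "lugal" already present; 2 new (s, o)
  "mide" → 4 new (m, i, d, e)
  "rovenmigal" → prefix "roven" already present; 5 new (m, i, g, a, l)
  "mor" → prefix "m" already present; 2 new (o, r)
  "rovenmilulin" → prefix "rovenmi" already present; 5 new (l, u, l, i, n)
Total nodes = 7 + 9 + 5 + 7 + 7 + 6 + 6 + 3 + 3 + 4 + 2 + 4 + 5 + 2 + 5 = 75

75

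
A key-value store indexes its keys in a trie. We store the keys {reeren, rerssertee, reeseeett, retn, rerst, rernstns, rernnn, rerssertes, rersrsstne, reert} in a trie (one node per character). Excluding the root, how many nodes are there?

Insert word by word; a character creates a node only if that edge doesn't already exist:
  "reeren" → 6 new (r, e, e, r, e, n)
  "rerssertee" → prefix "re" already present; 8 new (r, s, s, e, r, t, e, e)
  "reeseeett" → prefix "ree" already present; 6 new (s, e, e, e, t, t)
  "retn" → prefix "re" already present; 2 new (t, n)
  "rerst" → prefix "rers" already present; 1 new (t)
  "rernstns" → prefix "rer" already present; 5 new (n, s, t, n, s)
  "rernnn" → prefix "rern" already present; 2 new (n, n)
  "rerssertes" → prefix "rersserte" already present; 1 new (s)
  "rersrsstne" → prefix "rers" already present; 6 new (r, s, s, t, n, e)
  "reert" → prefix "reer" already present; 1 new (t)
Total nodes = 6 + 8 + 6 + 2 + 1 + 5 + 2 + 1 + 6 + 1 = 38

38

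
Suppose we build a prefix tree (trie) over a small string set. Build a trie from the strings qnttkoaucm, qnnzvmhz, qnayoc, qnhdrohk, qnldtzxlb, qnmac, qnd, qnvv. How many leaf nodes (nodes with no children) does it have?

8

Leaves are exactly the stored words that no other stored word extends.
Those words: "qnayoc", "qnd", "qnhdrohk", "qnldtzxlb", "qnmac", "qnnzvmhz", "qnttkoaucm", "qnvv"
Leaf count: 8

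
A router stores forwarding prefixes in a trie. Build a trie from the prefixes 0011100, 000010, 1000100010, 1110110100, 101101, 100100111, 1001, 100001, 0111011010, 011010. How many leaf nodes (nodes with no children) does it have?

9

A leaf is a node with no children — equivalently, the end of a word that is not a proper prefix of any other stored word.
Those words: "000010", "0011100", "011010", "0111011010", "100001", "1000100010", "100100111", "101101", "1110110100"
Leaf count: 9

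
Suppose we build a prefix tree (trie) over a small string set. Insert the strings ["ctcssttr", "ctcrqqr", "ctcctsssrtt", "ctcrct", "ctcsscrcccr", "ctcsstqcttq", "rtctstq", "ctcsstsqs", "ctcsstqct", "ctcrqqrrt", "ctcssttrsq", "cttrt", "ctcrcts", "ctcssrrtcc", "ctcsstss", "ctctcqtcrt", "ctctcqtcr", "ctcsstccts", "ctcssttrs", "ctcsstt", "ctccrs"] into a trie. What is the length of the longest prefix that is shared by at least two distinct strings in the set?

9

Look for the deepest trie node that still has at least two words in its subtree.
"ctcsstqct" and "ctcsstqcttq" agree on "ctcsstqct" (9 characters) before diverging; nothing deeper is shared.
Longest shared-prefix length: 9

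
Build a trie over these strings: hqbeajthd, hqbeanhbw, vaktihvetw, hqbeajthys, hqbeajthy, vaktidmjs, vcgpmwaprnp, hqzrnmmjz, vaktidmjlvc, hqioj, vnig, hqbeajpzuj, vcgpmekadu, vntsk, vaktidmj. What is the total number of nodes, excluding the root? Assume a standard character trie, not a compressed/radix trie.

Count nodes per top-level branch (shared prefixes stored once):
  'h'-branch (hqbeajpzuj, hqbeajthd, hqbeajthy, hqbeajthys, hqbeanhbw, hqioj, hqzrnmmjz): 29 nodes
  'v'-branch (vaktidmj, vaktidmjlvc, vaktidmjs, vaktihvetw, vcgpmekadu, vcgpmwaprnp, vnig, vntsk): 38 nodes
Sum: 67

67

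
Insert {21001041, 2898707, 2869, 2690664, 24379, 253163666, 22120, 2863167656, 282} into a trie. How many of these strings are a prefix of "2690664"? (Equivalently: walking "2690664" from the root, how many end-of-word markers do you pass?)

Check each prefix of "2690664" against the stored set — each match is an end-marker on the path.
Prefixes of the query that are stored words: "2690664"
Count: 1

1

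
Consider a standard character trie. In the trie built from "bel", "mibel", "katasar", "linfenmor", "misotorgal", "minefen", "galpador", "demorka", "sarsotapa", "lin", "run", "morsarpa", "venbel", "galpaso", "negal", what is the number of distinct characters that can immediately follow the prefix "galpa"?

Walk "galpa" from the root, arriving at one node.
Characters that immediately follow "galpa" among the stored strings: {d, s}.
That node has 2 child edges.

2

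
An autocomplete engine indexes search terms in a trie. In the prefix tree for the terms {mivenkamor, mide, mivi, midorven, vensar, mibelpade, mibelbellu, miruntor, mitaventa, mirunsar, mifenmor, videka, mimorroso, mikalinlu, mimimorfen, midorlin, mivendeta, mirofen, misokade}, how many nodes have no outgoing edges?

19

A leaf is a node with no children — equivalently, the end of a word that is not a proper prefix of any other stored word.
Those words: "mibelbellu", "mibelpade", "mide", "midorlin", "midorven", "mifenmor", "mikalinlu", "mimimorfen", "mimorroso", "mirofen", "mirunsar", "miruntor", "misokade", "mitaventa", "mivendeta", "mivenkamor", "mivi", "vensar", "videka"
Leaf count: 19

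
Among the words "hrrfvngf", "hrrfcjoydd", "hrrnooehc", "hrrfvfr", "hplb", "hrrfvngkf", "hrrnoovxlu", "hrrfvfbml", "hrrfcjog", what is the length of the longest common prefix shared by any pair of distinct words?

7

Equivalently: take the maximum, over all pairs, of their longest common prefix length.
"hrrfcjog" and "hrrfcjoydd" agree on "hrrfcjo" (7 characters) before diverging; nothing deeper is shared.
Longest shared-prefix length: 7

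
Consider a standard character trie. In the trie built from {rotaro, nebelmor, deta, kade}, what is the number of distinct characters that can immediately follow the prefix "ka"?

Follow the path "ka" to its node, then look at its outgoing edges.
Distinct next characters after "ka": d.
That node has 1 child edge.

1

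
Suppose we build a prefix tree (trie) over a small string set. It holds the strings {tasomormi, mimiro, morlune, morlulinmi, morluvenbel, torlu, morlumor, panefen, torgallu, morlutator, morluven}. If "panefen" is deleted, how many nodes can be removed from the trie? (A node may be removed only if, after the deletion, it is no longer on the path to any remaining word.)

A node on "panefen"'s path can go only if nothing else ends at it or branches off below it.
No other word shares any prefix with "panefen", so all 7 of its nodes go.
Nodes removed: 7

7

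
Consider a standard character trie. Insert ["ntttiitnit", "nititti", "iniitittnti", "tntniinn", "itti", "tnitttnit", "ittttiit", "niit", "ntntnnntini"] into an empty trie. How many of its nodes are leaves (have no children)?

Leaves are exactly the stored words that no other stored word extends.
Those words: "iniitittnti", "itti", "ittttiit", "niit", "nititti", "ntntnnntini", "ntttiitnit", "tnitttnit", "tntniinn"
Leaf count: 9

9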